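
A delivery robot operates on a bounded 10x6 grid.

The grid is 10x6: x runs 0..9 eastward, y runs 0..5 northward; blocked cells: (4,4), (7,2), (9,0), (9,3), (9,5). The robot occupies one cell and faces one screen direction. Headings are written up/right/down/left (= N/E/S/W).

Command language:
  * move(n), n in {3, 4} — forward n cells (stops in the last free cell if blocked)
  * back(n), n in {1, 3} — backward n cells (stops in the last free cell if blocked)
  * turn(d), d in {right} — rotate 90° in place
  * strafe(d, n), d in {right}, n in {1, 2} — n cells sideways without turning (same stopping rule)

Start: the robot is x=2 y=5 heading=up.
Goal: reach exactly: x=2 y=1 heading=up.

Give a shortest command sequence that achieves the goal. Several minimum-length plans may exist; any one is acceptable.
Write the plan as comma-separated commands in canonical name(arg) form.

back(3), back(1)

t0: x=2 y=5 heading=up
step 1 (back(3)): x=2 y=2 heading=up
step 2 (back(1)): x=2 y=1 heading=up
no 1-step plan works, so 2 is optimal.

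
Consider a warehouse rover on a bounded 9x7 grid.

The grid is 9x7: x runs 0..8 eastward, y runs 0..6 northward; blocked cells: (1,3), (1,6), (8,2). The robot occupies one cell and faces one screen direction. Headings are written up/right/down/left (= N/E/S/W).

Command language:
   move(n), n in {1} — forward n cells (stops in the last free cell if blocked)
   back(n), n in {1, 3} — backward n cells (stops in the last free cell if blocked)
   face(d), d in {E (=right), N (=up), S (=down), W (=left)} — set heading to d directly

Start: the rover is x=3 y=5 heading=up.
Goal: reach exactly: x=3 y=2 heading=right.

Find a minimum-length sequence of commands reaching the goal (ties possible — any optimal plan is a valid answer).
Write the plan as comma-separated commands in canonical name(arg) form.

back(3), face(E)

start: x=3 y=5 heading=up
t=1 back(3) ⇒ x=3 y=2 heading=up
t=2 face(E) ⇒ x=3 y=2 heading=right
minimal: 2 command(s), checked below 2.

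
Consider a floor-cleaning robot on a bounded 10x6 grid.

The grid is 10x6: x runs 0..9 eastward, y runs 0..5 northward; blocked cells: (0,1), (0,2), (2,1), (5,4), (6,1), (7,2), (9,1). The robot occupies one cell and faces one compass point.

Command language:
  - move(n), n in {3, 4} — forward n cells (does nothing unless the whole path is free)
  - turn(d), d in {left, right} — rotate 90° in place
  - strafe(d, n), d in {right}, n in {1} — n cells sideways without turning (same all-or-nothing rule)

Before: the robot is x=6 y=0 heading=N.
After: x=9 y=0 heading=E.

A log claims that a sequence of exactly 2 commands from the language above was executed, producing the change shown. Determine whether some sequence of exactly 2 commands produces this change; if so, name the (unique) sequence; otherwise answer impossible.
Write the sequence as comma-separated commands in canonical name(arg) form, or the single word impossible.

key: running move(3) before turn(right) would end elsewhere — order is forced
from: x=6 y=0 heading=N
1. turn(right) → x=6 y=0 heading=E
2. move(3) → x=9 y=0 heading=E
no rival 2-sequence matches.

turn(right), move(3)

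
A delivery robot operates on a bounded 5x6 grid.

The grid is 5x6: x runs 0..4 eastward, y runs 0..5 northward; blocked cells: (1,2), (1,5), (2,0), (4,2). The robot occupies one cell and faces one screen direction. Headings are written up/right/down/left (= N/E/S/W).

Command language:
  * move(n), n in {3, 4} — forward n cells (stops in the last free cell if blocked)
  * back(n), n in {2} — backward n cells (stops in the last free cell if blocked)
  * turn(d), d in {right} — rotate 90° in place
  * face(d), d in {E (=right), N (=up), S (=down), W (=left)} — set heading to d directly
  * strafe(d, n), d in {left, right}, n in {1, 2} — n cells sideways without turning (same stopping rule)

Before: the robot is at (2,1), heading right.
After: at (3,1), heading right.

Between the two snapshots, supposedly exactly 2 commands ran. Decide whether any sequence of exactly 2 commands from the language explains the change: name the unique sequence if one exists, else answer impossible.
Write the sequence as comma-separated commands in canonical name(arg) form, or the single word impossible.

back(2), move(3)

key: still facing E at the end — nothing in the sequence rotates
start: at (2,1), heading right
t=1 back(2) ⇒ at (0,1), heading right
t=2 move(3) ⇒ at (3,1), heading right
uniquely the one of 144 2-step routes that fits.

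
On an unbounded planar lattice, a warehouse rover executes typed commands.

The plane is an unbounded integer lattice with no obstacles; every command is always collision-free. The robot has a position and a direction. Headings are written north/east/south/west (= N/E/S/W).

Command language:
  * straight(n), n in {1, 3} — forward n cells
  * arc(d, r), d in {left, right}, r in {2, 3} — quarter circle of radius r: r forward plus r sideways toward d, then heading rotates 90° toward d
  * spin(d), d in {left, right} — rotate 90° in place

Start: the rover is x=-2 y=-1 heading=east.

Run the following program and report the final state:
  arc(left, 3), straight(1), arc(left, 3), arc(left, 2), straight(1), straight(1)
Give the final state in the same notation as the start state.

start: x=-2 y=-1 heading=east
t=1 arc(left, 3) ⇒ x=1 y=2 heading=north
t=2 straight(1) ⇒ x=1 y=3 heading=north
t=3 arc(left, 3) ⇒ x=-2 y=6 heading=west
t=4 arc(left, 2) ⇒ x=-4 y=4 heading=south
t=5 straight(1) ⇒ x=-4 y=3 heading=south
t=6 straight(1) ⇒ x=-4 y=2 heading=south

x=-4 y=2 heading=south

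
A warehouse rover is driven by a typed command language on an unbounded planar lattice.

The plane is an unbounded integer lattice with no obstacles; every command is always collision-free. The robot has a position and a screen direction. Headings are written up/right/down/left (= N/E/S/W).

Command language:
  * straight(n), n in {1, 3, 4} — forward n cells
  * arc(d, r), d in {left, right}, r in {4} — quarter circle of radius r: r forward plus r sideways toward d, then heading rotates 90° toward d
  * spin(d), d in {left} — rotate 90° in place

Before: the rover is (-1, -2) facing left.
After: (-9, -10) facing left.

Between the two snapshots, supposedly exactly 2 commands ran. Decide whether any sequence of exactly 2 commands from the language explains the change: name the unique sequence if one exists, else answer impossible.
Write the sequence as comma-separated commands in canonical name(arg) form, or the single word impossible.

arc(left, 4), arc(right, 4)

key: running arc(right, 4) before arc(left, 4) would end elsewhere — order is forced
begin: (-1, -2) facing left
step 1 (arc(left, 4)): (-5, -6) facing down
step 2 (arc(right, 4)): (-9, -10) facing left
all 36 alternatives checked — unique.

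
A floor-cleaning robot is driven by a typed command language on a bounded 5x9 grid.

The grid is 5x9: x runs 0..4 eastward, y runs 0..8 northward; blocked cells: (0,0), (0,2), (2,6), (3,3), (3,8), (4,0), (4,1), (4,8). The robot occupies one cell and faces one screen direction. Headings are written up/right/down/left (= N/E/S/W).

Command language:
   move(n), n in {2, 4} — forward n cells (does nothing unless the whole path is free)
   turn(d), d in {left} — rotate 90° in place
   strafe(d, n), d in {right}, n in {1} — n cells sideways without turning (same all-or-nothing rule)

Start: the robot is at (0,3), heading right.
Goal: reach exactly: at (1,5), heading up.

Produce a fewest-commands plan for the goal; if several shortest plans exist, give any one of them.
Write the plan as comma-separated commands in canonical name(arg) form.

begin: at (0,3), heading right
[1] after turn(left): at (0,3), heading up
[2] after move(2): at (0,5), heading up
[3] after strafe(right, 1): at (1,5), heading up
shorter routes all fall short; 3 is best.

turn(left), move(2), strafe(right, 1)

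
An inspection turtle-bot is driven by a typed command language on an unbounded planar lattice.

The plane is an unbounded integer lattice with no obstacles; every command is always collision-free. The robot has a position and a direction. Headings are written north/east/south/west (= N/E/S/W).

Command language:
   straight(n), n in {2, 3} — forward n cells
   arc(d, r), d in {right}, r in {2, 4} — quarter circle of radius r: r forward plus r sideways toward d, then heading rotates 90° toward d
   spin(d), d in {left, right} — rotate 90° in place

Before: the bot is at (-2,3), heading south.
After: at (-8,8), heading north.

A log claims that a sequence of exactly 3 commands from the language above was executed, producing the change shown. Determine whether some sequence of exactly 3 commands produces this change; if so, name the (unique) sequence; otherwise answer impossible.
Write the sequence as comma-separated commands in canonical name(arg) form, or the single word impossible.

key: order matters: swapping arc(right, 2) and straight(3) lands elsewhere
t0: at (-2,3), heading south
t=1 arc(right, 2) ⇒ at (-4,1), heading west
t=2 arc(right, 4) ⇒ at (-8,5), heading north
t=3 straight(3) ⇒ at (-8,8), heading north
no rival 3-sequence matches.

arc(right, 2), arc(right, 4), straight(3)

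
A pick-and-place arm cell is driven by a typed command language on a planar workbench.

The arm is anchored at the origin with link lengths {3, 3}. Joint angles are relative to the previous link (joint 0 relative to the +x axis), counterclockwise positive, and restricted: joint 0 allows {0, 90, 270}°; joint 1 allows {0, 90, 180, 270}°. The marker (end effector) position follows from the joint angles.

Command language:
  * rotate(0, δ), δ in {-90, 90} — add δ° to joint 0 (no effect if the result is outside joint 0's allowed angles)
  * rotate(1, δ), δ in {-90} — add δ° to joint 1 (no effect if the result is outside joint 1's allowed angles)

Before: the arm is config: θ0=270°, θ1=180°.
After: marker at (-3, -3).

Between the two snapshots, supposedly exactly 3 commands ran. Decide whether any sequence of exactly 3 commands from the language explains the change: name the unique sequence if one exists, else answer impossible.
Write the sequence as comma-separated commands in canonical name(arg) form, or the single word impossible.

initial: config: θ0=270°, θ1=180°
[1] after rotate(1, -90): config: θ0=270°, θ1=90°
[2] after rotate(1, -90): config: θ0=270°, θ1=0°
[3] after rotate(1, -90): config: θ0=270°, θ1=270°
no other 3-command option fits: unique.

rotate(1, -90), rotate(1, -90), rotate(1, -90)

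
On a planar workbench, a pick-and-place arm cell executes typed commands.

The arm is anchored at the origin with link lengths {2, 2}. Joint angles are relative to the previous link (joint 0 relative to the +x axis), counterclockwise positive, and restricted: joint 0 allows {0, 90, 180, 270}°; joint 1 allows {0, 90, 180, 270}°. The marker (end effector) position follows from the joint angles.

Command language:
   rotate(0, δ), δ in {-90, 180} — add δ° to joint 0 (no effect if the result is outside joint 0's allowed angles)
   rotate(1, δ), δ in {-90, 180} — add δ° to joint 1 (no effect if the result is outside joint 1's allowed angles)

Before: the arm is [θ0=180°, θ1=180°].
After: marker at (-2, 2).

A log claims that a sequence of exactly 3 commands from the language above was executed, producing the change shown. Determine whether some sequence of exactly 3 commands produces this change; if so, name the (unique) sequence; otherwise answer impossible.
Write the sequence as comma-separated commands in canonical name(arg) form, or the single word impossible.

rotate(1, -90), rotate(1, -90), rotate(1, -90)

begin: [θ0=180°, θ1=180°]
step 1 (rotate(1, -90)): [θ0=180°, θ1=90°]
step 2 (rotate(1, -90)): [θ0=180°, θ1=0°]
step 3 (rotate(1, -90)): [θ0=180°, θ1=270°]
no other 3-command option fits: unique.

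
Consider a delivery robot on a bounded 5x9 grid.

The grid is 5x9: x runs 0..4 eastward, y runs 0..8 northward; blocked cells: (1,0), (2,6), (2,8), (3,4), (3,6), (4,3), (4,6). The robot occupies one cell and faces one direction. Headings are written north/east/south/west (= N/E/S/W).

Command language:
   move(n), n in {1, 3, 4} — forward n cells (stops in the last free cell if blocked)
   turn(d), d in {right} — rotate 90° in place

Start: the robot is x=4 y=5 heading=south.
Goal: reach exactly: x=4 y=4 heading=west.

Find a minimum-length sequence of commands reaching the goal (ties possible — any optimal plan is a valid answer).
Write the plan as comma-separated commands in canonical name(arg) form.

move(4), turn(right)

begin: x=4 y=5 heading=south
1. move(4) → x=4 y=4 heading=south
2. turn(right) → x=4 y=4 heading=west
nothing shorter than 2 reaches the goal.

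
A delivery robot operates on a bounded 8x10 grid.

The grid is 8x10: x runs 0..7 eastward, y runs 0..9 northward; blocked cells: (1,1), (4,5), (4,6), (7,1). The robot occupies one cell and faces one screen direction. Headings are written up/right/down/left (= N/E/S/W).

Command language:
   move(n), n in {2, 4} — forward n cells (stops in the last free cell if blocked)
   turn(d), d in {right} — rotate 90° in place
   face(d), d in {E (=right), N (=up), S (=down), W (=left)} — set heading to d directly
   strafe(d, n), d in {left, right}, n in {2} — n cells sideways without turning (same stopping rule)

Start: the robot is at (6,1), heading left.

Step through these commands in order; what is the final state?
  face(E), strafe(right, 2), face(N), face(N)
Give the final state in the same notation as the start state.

at (6,0), heading up

t0: at (6,1), heading left
[1] after face(E): at (6,1), heading right
[2] after strafe(right, 2): at (6,0), heading right
[3] after face(N): at (6,0), heading up
[4] after face(N): at (6,0), heading up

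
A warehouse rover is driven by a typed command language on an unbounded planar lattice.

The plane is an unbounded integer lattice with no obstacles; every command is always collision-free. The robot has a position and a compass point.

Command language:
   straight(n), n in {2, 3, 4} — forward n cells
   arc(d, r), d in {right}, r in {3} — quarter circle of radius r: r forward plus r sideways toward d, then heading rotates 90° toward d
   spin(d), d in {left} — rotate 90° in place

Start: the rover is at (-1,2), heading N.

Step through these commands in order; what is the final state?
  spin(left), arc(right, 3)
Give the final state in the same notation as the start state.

t0: at (-1,2), heading N
step 1 (spin(left)): at (-1,2), heading W
step 2 (arc(right, 3)): at (-4,5), heading N

at (-4,5), heading N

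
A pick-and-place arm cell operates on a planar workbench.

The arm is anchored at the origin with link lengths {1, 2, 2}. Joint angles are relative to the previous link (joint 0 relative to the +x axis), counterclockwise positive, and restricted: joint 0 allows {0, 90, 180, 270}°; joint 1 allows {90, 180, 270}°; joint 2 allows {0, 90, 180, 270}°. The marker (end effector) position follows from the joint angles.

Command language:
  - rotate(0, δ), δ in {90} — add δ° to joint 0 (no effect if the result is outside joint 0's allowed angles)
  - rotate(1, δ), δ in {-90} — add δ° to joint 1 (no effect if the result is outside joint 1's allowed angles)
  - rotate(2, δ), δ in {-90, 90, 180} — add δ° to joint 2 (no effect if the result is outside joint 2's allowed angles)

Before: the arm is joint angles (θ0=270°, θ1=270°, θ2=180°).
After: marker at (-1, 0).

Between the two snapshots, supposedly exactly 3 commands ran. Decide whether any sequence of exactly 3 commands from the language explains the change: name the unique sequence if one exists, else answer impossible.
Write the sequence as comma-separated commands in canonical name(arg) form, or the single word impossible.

begin: joint angles (θ0=270°, θ1=270°, θ2=180°)
[1] after rotate(0, 90): joint angles (θ0=0°, θ1=270°, θ2=180°)
[2] after rotate(0, 90): joint angles (θ0=90°, θ1=270°, θ2=180°)
[3] after rotate(0, 90): joint angles (θ0=180°, θ1=270°, θ2=180°)
no other 3-command option fits: unique.

rotate(0, 90), rotate(0, 90), rotate(0, 90)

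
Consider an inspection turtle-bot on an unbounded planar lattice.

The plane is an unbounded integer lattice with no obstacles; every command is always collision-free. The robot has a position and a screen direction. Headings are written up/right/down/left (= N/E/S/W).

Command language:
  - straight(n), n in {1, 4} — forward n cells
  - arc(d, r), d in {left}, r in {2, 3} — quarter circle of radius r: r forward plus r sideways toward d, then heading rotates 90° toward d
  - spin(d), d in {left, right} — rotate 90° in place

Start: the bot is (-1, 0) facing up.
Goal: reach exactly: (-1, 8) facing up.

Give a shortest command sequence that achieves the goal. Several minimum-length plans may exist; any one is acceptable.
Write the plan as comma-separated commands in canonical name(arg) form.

straight(4), straight(4)

start: (-1, 0) facing up
step 1 (straight(4)): (-1, 4) facing up
step 2 (straight(4)): (-1, 8) facing up
nothing shorter than 2 reaches the goal.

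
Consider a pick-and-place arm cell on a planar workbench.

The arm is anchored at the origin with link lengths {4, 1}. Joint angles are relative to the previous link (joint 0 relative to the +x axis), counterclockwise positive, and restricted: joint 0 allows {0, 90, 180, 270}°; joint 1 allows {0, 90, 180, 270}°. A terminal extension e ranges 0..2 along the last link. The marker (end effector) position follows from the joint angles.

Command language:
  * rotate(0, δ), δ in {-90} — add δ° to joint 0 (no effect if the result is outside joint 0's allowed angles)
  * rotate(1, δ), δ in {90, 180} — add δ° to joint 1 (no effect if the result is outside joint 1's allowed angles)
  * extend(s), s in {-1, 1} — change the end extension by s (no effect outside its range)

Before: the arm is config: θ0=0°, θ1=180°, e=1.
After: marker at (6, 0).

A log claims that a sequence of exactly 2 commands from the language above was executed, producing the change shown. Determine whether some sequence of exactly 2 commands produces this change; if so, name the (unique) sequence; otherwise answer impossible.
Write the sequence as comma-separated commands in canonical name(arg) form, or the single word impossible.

start: config: θ0=0°, θ1=180°, e=1
t=1 rotate(1, 90) ⇒ config: θ0=0°, θ1=270°, e=1
t=2 rotate(1, 90) ⇒ config: θ0=0°, θ1=0°, e=1
uniquely the one of 25 2-step routes that fits.

rotate(1, 90), rotate(1, 90)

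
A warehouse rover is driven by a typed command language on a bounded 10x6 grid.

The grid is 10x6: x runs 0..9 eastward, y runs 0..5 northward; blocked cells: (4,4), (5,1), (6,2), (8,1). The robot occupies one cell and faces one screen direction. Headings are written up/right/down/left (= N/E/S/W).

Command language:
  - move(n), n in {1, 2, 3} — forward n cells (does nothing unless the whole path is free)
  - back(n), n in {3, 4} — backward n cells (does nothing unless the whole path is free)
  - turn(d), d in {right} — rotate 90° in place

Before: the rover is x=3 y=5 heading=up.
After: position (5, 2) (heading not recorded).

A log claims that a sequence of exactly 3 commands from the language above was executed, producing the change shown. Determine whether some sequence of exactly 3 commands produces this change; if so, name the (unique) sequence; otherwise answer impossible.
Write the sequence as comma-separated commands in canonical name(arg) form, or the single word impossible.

back(3), turn(right), move(2)

key: order matters: swapping back(3) and move(2) lands elsewhere
start: x=3 y=5 heading=up
1. back(3) → x=3 y=2 heading=up
2. turn(right) → x=3 y=2 heading=right
3. move(2) → x=5 y=2 heading=right
no other 3-command option fits: unique.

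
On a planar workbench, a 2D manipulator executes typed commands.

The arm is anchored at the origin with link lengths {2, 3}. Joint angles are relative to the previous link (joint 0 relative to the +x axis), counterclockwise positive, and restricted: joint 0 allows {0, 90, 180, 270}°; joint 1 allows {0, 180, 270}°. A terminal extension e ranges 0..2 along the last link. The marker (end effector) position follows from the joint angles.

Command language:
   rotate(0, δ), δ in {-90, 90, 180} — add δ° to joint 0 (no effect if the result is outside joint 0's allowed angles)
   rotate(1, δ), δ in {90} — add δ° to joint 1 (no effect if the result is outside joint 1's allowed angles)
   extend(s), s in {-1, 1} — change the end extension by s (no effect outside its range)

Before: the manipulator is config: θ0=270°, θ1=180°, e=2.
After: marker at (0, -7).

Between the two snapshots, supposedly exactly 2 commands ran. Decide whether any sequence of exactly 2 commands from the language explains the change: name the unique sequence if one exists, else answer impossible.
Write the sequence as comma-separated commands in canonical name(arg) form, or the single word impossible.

rotate(1, 90), rotate(1, 90)

t0: config: θ0=270°, θ1=180°, e=2
1. rotate(1, 90) → config: θ0=270°, θ1=270°, e=2
2. rotate(1, 90) → config: θ0=270°, θ1=0°, e=2
uniquely the one of 36 2-step routes that fits.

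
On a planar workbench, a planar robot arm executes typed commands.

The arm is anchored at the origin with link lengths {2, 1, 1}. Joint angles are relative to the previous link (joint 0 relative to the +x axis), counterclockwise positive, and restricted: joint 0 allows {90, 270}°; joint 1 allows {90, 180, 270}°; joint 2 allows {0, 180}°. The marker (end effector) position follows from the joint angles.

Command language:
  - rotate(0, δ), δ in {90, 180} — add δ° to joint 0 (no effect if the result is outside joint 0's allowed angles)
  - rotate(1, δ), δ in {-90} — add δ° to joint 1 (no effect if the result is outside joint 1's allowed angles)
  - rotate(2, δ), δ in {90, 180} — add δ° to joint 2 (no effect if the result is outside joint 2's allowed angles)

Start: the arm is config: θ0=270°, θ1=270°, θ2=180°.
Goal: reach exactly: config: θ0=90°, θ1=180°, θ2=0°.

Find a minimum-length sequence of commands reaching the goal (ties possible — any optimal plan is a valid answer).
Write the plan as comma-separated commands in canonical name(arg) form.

t0: config: θ0=270°, θ1=270°, θ2=180°
t=1 rotate(0, 180) ⇒ config: θ0=90°, θ1=270°, θ2=180°
t=2 rotate(2, 180) ⇒ config: θ0=90°, θ1=270°, θ2=0°
t=3 rotate(1, -90) ⇒ config: θ0=90°, θ1=180°, θ2=0°
shorter routes all fall short; 3 is best.

rotate(0, 180), rotate(2, 180), rotate(1, -90)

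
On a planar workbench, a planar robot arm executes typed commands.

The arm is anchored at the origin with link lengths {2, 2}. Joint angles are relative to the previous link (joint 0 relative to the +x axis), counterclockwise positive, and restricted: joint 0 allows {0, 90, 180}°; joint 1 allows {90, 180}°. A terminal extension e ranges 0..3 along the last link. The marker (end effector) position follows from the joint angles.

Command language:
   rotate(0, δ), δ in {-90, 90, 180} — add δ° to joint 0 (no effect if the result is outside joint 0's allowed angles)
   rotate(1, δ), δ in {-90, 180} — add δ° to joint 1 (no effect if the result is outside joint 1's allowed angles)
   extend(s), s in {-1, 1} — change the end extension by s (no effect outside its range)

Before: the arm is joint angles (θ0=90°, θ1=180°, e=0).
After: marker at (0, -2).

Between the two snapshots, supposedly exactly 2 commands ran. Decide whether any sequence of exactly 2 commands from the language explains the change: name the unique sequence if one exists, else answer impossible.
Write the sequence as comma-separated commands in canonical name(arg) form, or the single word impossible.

extend(1), extend(1)

t0: joint angles (θ0=90°, θ1=180°, e=0)
step 1 (extend(1)): joint angles (θ0=90°, θ1=180°, e=1)
step 2 (extend(1)): joint angles (θ0=90°, θ1=180°, e=2)
no rival 2-sequence matches.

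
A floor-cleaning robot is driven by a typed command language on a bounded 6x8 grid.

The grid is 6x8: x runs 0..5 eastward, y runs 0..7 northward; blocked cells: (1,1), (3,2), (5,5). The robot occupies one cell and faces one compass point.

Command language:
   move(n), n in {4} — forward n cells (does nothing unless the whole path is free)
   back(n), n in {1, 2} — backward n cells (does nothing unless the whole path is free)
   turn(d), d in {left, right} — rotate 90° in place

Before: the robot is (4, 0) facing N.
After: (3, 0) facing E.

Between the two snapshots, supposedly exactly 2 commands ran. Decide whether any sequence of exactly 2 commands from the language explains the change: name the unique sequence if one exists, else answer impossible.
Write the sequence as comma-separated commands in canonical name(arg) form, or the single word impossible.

key: position moved to (3,0) AND the heading swung to E — translation plus rotation needed
t0: (4, 0) facing N
1. turn(right) → (4, 0) facing E
2. back(1) → (3, 0) facing E
all 25 alternatives checked — unique.

turn(right), back(1)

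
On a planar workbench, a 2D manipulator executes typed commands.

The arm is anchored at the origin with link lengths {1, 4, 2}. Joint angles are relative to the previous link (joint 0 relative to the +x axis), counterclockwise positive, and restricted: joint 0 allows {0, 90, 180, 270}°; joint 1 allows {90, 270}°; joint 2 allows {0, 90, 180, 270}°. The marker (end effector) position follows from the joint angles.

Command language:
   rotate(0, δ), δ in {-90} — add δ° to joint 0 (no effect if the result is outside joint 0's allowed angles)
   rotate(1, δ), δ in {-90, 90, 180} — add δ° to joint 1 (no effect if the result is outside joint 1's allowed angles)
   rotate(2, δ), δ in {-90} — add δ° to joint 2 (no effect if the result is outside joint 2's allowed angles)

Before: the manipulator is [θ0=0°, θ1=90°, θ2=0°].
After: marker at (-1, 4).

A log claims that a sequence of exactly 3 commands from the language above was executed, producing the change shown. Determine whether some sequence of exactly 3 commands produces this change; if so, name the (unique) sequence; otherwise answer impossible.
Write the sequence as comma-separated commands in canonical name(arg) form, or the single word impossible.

t0: [θ0=0°, θ1=90°, θ2=0°]
step 1 (rotate(2, -90)): [θ0=0°, θ1=90°, θ2=270°]
step 2 (rotate(2, -90)): [θ0=0°, θ1=90°, θ2=180°]
step 3 (rotate(2, -90)): [θ0=0°, θ1=90°, θ2=90°]
no rival 3-sequence matches.

rotate(2, -90), rotate(2, -90), rotate(2, -90)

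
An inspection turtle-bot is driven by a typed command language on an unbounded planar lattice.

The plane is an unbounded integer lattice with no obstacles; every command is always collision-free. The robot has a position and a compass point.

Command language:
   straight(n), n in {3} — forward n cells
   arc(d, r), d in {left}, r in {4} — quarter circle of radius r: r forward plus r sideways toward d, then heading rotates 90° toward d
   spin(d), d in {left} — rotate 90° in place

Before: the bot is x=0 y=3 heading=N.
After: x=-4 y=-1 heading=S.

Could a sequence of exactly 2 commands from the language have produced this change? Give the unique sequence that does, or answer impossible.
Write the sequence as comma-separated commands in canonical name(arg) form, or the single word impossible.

key: running arc(left, 4) before spin(left) would end elsewhere — order is forced
from: x=0 y=3 heading=N
step 1 (spin(left)): x=0 y=3 heading=W
step 2 (arc(left, 4)): x=-4 y=-1 heading=S
no rival 2-sequence matches.

spin(left), arc(left, 4)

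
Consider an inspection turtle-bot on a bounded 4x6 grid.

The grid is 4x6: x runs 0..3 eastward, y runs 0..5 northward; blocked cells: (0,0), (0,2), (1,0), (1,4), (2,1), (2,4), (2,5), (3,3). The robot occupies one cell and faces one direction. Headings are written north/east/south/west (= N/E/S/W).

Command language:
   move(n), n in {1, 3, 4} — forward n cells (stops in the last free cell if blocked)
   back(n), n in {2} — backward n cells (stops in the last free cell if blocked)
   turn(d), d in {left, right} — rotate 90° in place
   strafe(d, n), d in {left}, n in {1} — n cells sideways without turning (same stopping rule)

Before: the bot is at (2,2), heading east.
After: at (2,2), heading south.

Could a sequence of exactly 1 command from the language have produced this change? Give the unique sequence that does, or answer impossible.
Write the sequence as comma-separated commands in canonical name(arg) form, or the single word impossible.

key: (2,2) unchanged — the single command moves nothing
begin: at (2,2), heading east
step 1 (turn(right)): at (2,2), heading south
no rival 1-sequence matches.

turn(right)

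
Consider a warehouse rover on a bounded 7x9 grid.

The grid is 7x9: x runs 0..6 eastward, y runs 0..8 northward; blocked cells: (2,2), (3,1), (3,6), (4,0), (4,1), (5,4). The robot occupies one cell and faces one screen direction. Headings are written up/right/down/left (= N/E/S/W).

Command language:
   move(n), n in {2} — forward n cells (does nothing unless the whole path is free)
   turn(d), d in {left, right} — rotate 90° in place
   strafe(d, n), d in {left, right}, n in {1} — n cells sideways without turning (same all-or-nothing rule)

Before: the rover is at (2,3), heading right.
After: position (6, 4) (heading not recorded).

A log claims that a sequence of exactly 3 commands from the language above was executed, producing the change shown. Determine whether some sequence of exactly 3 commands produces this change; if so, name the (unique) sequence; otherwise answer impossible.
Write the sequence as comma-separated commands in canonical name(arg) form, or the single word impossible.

move(2), move(2), strafe(left, 1)

key: order matters: swapping move(2) and strafe(left, 1) lands elsewhere
begin: at (2,3), heading right
[1] after move(2): at (4,3), heading right
[2] after move(2): at (6,3), heading right
[3] after strafe(left, 1): at (6,4), heading right
uniquely the one of 125 3-step routes that fits.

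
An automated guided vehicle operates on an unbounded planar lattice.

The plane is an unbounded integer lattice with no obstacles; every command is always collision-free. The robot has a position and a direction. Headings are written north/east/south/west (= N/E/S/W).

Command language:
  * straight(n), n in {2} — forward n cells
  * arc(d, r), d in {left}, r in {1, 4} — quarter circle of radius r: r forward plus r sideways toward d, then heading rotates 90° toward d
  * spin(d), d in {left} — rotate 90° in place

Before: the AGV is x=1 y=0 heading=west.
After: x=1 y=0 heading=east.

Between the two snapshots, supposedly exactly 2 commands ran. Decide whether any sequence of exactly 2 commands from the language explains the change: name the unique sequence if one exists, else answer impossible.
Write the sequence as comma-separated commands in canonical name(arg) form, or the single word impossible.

key: parked at (1,0) the whole time — nothing moves the robot
begin: x=1 y=0 heading=west
step 1 (spin(left)): x=1 y=0 heading=south
step 2 (spin(left)): x=1 y=0 heading=east
all 16 alternatives checked — unique.

spin(left), spin(left)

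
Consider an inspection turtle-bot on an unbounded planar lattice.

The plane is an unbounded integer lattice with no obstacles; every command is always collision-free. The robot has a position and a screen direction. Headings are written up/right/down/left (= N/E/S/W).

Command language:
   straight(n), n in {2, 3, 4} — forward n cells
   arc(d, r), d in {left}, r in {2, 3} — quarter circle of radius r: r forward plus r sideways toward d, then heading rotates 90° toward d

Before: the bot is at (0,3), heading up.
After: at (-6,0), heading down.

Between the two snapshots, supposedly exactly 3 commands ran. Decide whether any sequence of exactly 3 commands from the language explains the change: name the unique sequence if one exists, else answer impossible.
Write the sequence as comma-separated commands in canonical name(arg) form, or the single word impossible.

arc(left, 3), arc(left, 3), straight(3)

key: order matters: swapping arc(left, 3) and straight(3) lands elsewhere
t0: at (0,3), heading up
1. arc(left, 3) → at (-3,6), heading left
2. arc(left, 3) → at (-6,3), heading down
3. straight(3) → at (-6,0), heading down
uniquely the one of 125 3-step routes that fits.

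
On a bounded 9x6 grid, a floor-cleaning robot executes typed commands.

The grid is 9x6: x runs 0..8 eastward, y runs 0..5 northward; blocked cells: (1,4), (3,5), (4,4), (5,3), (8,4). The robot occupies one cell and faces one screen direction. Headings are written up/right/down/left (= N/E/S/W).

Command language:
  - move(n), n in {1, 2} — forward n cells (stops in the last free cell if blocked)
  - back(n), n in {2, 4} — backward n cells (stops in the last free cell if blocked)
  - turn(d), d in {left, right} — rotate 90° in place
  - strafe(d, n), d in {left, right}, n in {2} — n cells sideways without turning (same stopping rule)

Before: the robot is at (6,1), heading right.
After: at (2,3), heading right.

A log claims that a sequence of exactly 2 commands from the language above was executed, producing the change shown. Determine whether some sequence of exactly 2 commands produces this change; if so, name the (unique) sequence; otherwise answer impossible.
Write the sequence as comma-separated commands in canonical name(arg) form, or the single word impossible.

key: still facing E at the end — nothing in the sequence rotates
t0: at (6,1), heading right
[1] after back(4): at (2,1), heading right
[2] after strafe(left, 2): at (2,3), heading right
all 64 alternatives checked — unique.

back(4), strafe(left, 2)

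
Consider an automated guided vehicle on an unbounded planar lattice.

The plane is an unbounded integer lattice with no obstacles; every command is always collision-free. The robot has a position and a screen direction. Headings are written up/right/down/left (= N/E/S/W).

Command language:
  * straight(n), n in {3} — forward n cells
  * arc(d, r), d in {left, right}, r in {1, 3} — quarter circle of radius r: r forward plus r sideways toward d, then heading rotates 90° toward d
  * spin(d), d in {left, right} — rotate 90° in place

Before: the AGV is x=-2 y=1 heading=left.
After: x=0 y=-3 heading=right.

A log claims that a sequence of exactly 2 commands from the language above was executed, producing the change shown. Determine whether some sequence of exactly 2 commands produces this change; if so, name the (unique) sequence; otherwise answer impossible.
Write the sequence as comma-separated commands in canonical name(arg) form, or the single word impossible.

arc(left, 1), arc(left, 3)

key: position moved to (0,-3) AND the heading swung to E — translation plus rotation needed
start: x=-2 y=1 heading=left
t=1 arc(left, 1) ⇒ x=-3 y=0 heading=down
t=2 arc(left, 3) ⇒ x=0 y=-3 heading=right
no rival 2-sequence matches.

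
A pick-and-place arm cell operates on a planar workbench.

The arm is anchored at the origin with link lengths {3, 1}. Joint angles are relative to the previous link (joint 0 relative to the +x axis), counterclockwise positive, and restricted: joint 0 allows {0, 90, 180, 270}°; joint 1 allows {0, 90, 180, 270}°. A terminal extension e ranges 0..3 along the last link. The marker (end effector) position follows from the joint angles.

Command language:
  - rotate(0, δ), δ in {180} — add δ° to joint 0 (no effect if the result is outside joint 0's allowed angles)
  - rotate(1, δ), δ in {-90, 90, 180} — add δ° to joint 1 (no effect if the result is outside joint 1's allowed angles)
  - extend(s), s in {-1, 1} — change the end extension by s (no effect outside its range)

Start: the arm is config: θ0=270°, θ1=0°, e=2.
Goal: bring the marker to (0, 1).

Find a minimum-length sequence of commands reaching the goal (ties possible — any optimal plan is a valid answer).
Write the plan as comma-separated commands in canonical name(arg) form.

extend(1), rotate(1, 180)

from: config: θ0=270°, θ1=0°, e=2
step 1 (extend(1)): config: θ0=270°, θ1=0°, e=3
step 2 (rotate(1, 180)): config: θ0=270°, θ1=180°, e=3
minimal: 2 command(s), checked below 2.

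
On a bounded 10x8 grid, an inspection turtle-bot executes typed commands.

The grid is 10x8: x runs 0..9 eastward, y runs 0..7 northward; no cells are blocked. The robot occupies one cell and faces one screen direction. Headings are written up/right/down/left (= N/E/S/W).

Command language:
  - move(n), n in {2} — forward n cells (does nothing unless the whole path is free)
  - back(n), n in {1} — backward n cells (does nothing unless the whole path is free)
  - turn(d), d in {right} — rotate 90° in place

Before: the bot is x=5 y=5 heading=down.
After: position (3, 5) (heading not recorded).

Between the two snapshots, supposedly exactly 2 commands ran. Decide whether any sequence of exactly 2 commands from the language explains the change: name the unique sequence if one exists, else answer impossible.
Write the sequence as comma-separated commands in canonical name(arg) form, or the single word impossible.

turn(right), move(2)

key: running move(2) before turn(right) would end elsewhere — order is forced
t0: x=5 y=5 heading=down
t=1 turn(right) ⇒ x=5 y=5 heading=left
t=2 move(2) ⇒ x=3 y=5 heading=left
no rival 2-sequence matches.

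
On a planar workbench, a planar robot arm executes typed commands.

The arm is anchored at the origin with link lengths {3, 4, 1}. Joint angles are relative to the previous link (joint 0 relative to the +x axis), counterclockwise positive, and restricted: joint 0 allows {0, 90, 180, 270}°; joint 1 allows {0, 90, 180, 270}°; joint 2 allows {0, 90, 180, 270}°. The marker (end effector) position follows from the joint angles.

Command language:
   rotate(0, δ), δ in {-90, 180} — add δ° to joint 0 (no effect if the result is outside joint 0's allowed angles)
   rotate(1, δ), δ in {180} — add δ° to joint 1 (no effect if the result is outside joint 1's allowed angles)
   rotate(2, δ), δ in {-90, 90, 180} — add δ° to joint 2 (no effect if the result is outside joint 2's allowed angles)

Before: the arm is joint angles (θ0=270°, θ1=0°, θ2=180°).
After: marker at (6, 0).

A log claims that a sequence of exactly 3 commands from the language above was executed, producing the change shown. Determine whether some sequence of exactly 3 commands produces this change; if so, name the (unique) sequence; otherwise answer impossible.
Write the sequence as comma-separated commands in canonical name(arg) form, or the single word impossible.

rotate(0, -90), rotate(0, -90), rotate(0, -90)

from: joint angles (θ0=270°, θ1=0°, θ2=180°)
1. rotate(0, -90) → joint angles (θ0=180°, θ1=0°, θ2=180°)
2. rotate(0, -90) → joint angles (θ0=90°, θ1=0°, θ2=180°)
3. rotate(0, -90) → joint angles (θ0=0°, θ1=0°, θ2=180°)
uniquely the one of 216 3-step routes that fits.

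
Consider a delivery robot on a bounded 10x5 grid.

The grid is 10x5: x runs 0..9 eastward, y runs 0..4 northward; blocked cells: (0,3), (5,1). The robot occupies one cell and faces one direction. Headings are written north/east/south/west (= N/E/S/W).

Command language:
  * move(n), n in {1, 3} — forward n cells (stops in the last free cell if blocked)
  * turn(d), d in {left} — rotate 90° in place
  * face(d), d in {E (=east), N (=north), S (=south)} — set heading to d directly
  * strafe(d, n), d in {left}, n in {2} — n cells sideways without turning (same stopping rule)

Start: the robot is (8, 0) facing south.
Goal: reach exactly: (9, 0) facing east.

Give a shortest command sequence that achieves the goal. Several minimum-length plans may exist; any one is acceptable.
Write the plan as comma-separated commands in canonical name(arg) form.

turn(left), move(3)

start: (8, 0) facing south
step 1 (turn(left)): (8, 0) facing east
step 2 (move(3)): (9, 0) facing east
nothing shorter than 2 reaches the goal.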